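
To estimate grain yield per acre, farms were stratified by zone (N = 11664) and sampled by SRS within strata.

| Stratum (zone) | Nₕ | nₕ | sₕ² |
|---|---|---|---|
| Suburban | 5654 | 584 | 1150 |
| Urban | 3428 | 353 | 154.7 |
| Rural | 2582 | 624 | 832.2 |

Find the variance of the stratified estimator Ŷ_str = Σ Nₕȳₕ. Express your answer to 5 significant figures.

Var(Ŷ_str) = Σₕ Nₕ²(1 − fₕ)sₕ²/nₕ.
Suburban: 5654²·(1 − 584/5654)·1150/584 = 5.6448026 × 10^7.
Urban: 3428²·(1 − 353/3428)·154.7/353 = 4.6195699 × 10^6.
Rural: 2582²·(1 − 624/2582)·832.2/624 = 6.7423617 × 10^6.
Sum = 6.7809958 × 10^7.

6.7810 × 10^7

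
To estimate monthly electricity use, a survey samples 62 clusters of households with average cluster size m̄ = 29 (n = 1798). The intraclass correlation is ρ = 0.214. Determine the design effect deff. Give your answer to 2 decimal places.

deff = 1 + (29 − 1)·0.214 = 1 + 5.992 = 6.992.

6.99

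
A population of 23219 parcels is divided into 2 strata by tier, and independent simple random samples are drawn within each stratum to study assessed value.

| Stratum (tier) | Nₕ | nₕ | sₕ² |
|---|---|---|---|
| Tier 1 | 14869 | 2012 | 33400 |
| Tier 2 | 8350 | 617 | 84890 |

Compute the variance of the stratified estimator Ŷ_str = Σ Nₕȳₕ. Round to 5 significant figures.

Var(Ŷ_str) = Σₕ Nₕ²(1 − fₕ)sₕ²/nₕ.
Tier 1: 14869²·(1 − 2012/14869)·33400/2012 = 3.1735102 × 10^9.
Tier 2: 8350²·(1 − 617/8350)·84890/617 = 8.8839449 × 10^9.
Sum = 1.2057455 × 10^10.

1.2057 × 10^10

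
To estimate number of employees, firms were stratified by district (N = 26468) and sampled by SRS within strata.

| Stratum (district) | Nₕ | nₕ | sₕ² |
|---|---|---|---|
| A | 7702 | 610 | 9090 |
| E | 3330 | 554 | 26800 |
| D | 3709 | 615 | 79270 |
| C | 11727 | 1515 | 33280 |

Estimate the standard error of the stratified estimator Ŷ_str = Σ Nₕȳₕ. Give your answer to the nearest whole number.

Var(Ŷ_str) = Σₕ Nₕ²(1 − fₕ)sₕ²/nₕ.
A: 7702²·(1 − 610/7702)·9090/610 = 8.1396605 × 10^8.
E: 3330²·(1 − 554/3330)·26800/554 = 4.4718654 × 10^8.
D: 3709²·(1 − 615/3709)·79270/615 = 1.4791455 × 10^9.
C: 11727²·(1 − 1515/11727)·33280/1515 = 2.6306824 × 10^9.
Sum = 5.3709805 × 10^9.
SE = √(5.3709805 × 10^9) = 73287.

73287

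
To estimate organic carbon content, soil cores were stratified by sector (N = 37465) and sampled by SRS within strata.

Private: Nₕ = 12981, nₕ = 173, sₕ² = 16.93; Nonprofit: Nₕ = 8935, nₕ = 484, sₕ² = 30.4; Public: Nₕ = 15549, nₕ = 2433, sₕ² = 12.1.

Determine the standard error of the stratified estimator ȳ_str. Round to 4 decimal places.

0.1253

Var(ȳ_str) = Σₕ Wₕ²(1 − fₕ)sₕ²/nₕ with Wₕ = Nₕ/N, N = 37465.
Private: Wₕ = 0.34648338; term = 0.34648338²·(1 − 0.01332717)·16.93/173 = 0.011591746.
Nonprofit: Wₕ = 0.23848926; term = 0.23848926²·(1 − 0.05416900)·30.4/484 = 0.0033789316.
Public: Wₕ = 0.41502736; term = 0.41502736²·(1 − 0.15647309)·12.1/2433 = 7.2259618 × 10^-4.
Sum = 0.015693274.
SE = √(0.015693274) = 0.1253.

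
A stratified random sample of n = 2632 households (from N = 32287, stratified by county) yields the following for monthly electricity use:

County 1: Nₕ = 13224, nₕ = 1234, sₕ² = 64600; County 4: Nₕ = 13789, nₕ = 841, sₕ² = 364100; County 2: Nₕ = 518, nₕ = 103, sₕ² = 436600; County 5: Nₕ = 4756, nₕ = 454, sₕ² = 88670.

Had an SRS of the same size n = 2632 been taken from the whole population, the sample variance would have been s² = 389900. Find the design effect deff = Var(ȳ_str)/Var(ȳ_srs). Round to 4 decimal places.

Var(ȳ_str) = Σ Wₕ²(1−fₕ)sₕ²/nₕ with Wₕ = Nₕ/32287:
  County 1: (13224/32287)²·(1−1234/13224)·64600/1234 = 7.9624001
  County 4: (13789/32287)²·(1−841/13789)·364100/841 = 74.148908
  County 2: (518/32287)²·(1−103/518)·436600/103 = 0.87411581
  County 5: (4756/32287)²·(1−454/4756)·88670/454 = 3.8333433
  → Var(ȳ_str) = 86.818767.
Var(ȳ_srs) = (1 − 2632/32287)·389900/2632 = 136.06223.
deff = 86.818767 / 136.06223 = 0.6381.

0.6381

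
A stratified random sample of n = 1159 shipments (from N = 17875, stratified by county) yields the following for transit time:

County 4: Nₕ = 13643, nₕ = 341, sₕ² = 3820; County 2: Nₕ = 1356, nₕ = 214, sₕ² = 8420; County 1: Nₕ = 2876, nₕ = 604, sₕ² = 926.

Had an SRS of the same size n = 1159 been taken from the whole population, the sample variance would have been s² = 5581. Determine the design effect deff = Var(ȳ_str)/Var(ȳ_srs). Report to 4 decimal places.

1.4623

Var(ȳ_str) = Σ Wₕ²(1−fₕ)sₕ²/nₕ with Wₕ = Nₕ/17875:
  County 4: (13643/17875)²·(1−341/13643)·3820/341 = 6.3627331
  County 2: (1356/17875)²·(1−214/1356)·8420/214 = 0.1906918
  County 1: (2876/17875)²·(1−604/2876)·926/604 = 0.031353004
  → Var(ȳ_str) = 6.5847779.
Var(ȳ_srs) = (1 − 1159/17875)·5581/1159 = 4.5031343.
deff = 6.5847779 / 4.5031343 = 1.4623.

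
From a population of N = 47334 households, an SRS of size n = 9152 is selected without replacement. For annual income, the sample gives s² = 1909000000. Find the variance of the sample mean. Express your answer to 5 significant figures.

Under SRS without replacement, Var(ȳ) = (1 − f)·s²/n with f = n/N = 9152/47334 = 0.19334939.
Var(ȳ) = (1 − 0.19334939)·1909000000/9152 = 0.80665061·208588.29 = 168257.87.

168260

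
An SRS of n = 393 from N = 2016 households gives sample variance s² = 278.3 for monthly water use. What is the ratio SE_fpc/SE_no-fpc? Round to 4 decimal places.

0.8973

f = n/N = 393/2016 = 0.19494048.
SE_no-fpc = √(s²/n) = 0.84151203; SE_fpc = √((1−f)s²/n) = 0.75504759.
Ratio = √(1−f) = 0.89725109.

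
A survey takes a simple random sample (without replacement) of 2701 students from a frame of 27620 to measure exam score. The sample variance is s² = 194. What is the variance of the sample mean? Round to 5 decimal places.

Under SRS without replacement, Var(ȳ) = (1 − f)·s²/n with f = n/N = 2701/27620 = 0.09779146.
Var(ȳ) = (1 − 0.09779146)·194/2701 = 0.90220854·0.07182525 = 0.064801354.

0.06480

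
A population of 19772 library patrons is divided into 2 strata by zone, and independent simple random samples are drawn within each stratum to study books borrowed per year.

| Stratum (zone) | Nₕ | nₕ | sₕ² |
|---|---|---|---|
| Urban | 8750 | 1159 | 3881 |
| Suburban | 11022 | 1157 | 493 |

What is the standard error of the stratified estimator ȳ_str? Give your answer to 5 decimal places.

Var(ȳ_str) = Σₕ Wₕ²(1 − fₕ)sₕ²/nₕ with Wₕ = Nₕ/N, N = 19772.
Urban: Wₕ = 0.44254501; term = 0.44254501²·(1 − 0.13245714)·3881/1159 = 0.56893945.
Suburban: Wₕ = 0.55745499; term = 0.55745499²·(1 − 0.10497187)·493/1157 = 0.11851405.
Sum = 0.6874535.
SE = √(0.6874535) = 0.82913.

0.82913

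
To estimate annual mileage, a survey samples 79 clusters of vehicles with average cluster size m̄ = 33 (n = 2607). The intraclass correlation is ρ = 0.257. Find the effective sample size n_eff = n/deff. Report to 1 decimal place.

282.6

deff = 1 + (33 − 1)·0.257 = 1 + 8.224 = 9.224.
n_eff = 2607 / 9.224 = 282.6.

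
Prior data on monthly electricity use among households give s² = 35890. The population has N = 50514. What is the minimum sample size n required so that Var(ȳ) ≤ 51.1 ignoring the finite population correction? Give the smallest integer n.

Without fpc, n₀ = s²/D = 35890/51.1 = 702.3483.
Rounding up, n = 703.

703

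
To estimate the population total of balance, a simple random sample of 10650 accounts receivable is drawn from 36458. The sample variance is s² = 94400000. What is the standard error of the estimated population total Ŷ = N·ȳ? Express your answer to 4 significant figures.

Var(Ŷ) = N²·Var(ȳ) = N²·(1 − n/N)·s²/n.
f = 10650/36458 = 0.29211696; Var(ȳ) = 0.70788304·94400000/10650 = 6274.5689.
Var(Ŷ) = 36458² · 6274.5689 = 8.3400677 × 10^12.
SE(Ŷ) = √(8.3400677 × 10^12) = 2.888 × 10^6.

2.888 × 10^6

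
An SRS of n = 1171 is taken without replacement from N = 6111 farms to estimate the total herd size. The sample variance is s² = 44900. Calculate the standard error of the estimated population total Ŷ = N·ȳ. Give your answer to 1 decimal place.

Var(Ŷ) = N²·Var(ȳ) = N²·(1 − n/N)·s²/n.
f = 1171/6111 = 0.19162167; Var(ȳ) = 0.80837833·44900/1171 = 30.99589.
Var(Ŷ) = 6111² · 30.99589 = 1.1575205 × 10^9.
SE(Ŷ) = √(1.1575205 × 10^9) = 34022.4.

34022.4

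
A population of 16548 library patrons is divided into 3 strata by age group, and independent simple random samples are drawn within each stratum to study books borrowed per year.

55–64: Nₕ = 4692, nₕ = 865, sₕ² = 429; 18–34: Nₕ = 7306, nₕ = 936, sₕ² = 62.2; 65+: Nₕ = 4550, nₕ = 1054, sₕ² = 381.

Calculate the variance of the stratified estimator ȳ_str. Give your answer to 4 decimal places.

Var(ȳ_str) = Σₕ Wₕ²(1 − fₕ)sₕ²/nₕ with Wₕ = Nₕ/N, N = 16548.
55–64: Wₕ = 0.28353880; term = 0.28353880²·(1 − 0.18435635)·429/865 = 0.032521205.
18–34: Wₕ = 0.44150350; term = 0.44150350²·(1 − 0.12811388)·62.2/936 = 0.011293866.
65+: Wₕ = 0.27495770; term = 0.27495770²·(1 − 0.23164835)·381/1054 = 0.020997914.
Sum = 0.064812985.

0.0648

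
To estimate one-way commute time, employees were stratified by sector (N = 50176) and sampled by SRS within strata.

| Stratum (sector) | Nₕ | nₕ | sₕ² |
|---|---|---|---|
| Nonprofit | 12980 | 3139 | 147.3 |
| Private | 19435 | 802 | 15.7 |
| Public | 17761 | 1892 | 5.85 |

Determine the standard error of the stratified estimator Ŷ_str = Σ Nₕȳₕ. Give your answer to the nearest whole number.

Var(Ŷ_str) = Σₕ Nₕ²(1 − fₕ)sₕ²/nₕ.
Nonprofit: 12980²·(1 − 3139/12980)·147.3/3139 = 5.9941189 × 10^6.
Private: 19435²·(1 − 802/19435)·15.7/802 = 7.0891247 × 10^6.
Public: 17761²·(1 − 1892/17761)·5.85/1892 = 871468.53.
Sum = 1.3954712 × 10^7.
SE = √(1.3954712 × 10^7) = 3736.

3736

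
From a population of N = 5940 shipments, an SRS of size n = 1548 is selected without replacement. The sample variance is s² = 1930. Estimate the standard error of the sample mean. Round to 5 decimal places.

Under SRS without replacement, Var(ȳ) = (1 − f)·s²/n with f = n/N = 1548/5940 = 0.26060606.
Var(ȳ) = (1 − 0.26060606)·1930/1548 = 0.73939394·1.24677 = 0.9218542.
SE(ȳ) = √(0.9218542) = 0.96013.

0.96013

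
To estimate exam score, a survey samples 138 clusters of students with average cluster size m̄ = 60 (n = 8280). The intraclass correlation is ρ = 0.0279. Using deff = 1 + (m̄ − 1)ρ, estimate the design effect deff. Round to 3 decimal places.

2.646

deff = 1 + (60 − 1)·0.0279 = 1 + 1.6461 = 2.6461.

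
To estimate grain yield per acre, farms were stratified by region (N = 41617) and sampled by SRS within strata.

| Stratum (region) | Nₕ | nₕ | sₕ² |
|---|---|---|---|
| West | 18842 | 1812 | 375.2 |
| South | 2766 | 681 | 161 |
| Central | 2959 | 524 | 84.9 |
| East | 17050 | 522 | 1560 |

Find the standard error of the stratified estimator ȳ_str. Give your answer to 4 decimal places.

0.7253

Var(ȳ_str) = Σₕ Wₕ²(1 − fₕ)sₕ²/nₕ with Wₕ = Nₕ/N, N = 41617.
West: Wₕ = 0.45274768; term = 0.45274768²·(1 − 0.09616814)·375.2/1812 = 0.038362309.
South: Wₕ = 0.06646322; term = 0.06646322²·(1 − 0.24620390)·161/681 = 7.872188 × 10^-4.
Central: Wₕ = 0.07110075; term = 0.07110075²·(1 − 0.17708685)·84.9/524 = 6.7402933 × 10^-4.
East: Wₕ = 0.40968835; term = 0.40968835²·(1 − 0.03061584)·1560/522 = 0.48624734.
Sum = 0.5260709.
SE = √(0.5260709) = 0.7253.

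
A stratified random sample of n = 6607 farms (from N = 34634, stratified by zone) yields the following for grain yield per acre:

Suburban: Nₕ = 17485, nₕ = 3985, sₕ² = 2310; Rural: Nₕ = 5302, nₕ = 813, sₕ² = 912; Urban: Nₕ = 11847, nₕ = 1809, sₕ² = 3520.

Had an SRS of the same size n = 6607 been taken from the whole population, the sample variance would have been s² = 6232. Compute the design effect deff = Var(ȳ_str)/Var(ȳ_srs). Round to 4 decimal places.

Var(ȳ_str) = Σ Wₕ²(1−fₕ)sₕ²/nₕ with Wₕ = Nₕ/34634:
  Suburban: (17485/34634)²·(1−3985/17485)·2310/3985 = 0.11407166
  Rural: (5302/34634)²·(1−813/5302)·912/813 = 0.022258112
  Urban: (11847/34634)²·(1−1809/11847)·3520/1809 = 0.19290984
  → Var(ȳ_str) = 0.32923961.
Var(ȳ_srs) = (1 − 6607/34634)·6232/6607 = 0.76330323.
deff = 0.32923961 / 0.76330323 = 0.4313.

0.4313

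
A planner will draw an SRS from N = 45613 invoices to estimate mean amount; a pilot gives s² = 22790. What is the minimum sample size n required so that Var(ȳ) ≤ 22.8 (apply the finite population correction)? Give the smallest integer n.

979

Without fpc, n₀ = s²/D = 22790/22.8 = 999.5614.
With fpc, (1 − n/N)·s²/n ≤ D requires n ≥ n₀/(1 + n₀/N) = 999.5614/(1 + 999.5614/45613) = 978.1268.
Rounding up, n = 979.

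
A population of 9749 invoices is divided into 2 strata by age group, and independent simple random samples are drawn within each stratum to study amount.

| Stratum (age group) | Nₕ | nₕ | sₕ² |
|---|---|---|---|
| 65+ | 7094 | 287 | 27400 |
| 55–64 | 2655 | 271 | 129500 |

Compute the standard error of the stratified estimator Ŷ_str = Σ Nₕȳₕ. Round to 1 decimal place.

Var(Ŷ_str) = Σₕ Nₕ²(1 − fₕ)sₕ²/nₕ.
65+: 7094²·(1 − 287/7094)·27400/287 = 4.6101558 × 10^9.
55–64: 2655²·(1 − 271/2655)·129500/271 = 3.024623 × 10^9.
Sum = 7.6347788 × 10^9.
SE = √(7.6347788 × 10^9) = 87377.2.

87377.2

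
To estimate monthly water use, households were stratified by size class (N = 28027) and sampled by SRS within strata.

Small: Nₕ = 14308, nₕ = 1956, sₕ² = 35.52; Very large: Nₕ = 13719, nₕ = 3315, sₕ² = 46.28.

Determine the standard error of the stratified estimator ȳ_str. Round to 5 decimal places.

Var(ȳ_str) = Σₕ Wₕ²(1 − fₕ)sₕ²/nₕ with Wₕ = Nₕ/N, N = 28027.
Small: Wₕ = 0.51050772; term = 0.51050772²·(1 − 0.13670674)·35.52/1956 = 0.0040857058.
Very large: Wₕ = 0.48949228; term = 0.48949228²·(1 − 0.24163569)·46.28/3315 = 0.0025367601.
Sum = 0.0066224659.
SE = √(0.0066224659) = 0.08138.

0.08138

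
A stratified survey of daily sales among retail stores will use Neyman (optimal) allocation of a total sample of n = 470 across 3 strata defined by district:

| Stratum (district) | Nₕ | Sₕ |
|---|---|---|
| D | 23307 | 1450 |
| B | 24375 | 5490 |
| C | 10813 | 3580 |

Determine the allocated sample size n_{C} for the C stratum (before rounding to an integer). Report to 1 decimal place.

88.2

Neyman allocation: nₕ = n·NₕSₕ / Σⱼ NⱼSⱼ.
Σ NⱼSⱼ = 23307·1450 + 24375·5490 + 10813·3580 = 2.0632444 × 10^8.
n_{C} = 470·10813·3580 / (2.0632444 × 10^8) = 88.2.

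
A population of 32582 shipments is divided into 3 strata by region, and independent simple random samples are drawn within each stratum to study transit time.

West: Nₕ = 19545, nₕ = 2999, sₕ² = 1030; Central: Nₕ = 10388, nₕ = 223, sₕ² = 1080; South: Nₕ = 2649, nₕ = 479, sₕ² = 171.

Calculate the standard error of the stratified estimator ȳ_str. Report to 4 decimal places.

0.7670

Var(ȳ_str) = Σₕ Wₕ²(1 − fₕ)sₕ²/nₕ with Wₕ = Nₕ/N, N = 32582.
West: Wₕ = 0.59987109; term = 0.59987109²·(1 − 0.15344078)·1030/2999 = 0.10462464.
Central: Wₕ = 0.31882635; term = 0.31882635²·(1 − 0.02146708)·1080/223 = 0.48172894.
South: Wₕ = 0.08130256; term = 0.08130256²·(1 − 0.18082295)·171/479 = 0.0019330666.
Sum = 0.58828665.
SE = √(0.58828665) = 0.7670.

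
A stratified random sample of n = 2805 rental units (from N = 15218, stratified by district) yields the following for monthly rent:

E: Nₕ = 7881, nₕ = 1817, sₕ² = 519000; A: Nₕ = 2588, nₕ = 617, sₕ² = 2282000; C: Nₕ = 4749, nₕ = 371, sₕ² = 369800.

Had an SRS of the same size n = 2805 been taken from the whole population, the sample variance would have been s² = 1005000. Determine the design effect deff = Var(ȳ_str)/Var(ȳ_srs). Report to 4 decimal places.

Var(ȳ_str) = Σ Wₕ²(1−fₕ)sₕ²/nₕ with Wₕ = Nₕ/15218:
  E: (7881/15218)²·(1−1817/7881)·519000/1817 = 58.943754
  A: (2588/15218)²·(1−617/2588)·2282000/617 = 81.46409
  C: (4749/15218)²·(1−371/4749)·369800/371 = 89.486138
  → Var(ȳ_str) = 229.89398.
Var(ȳ_srs) = (1 − 2805/15218)·1005000/2805 = 292.24855.
deff = 229.89398 / 292.24855 = 0.7866.

0.7866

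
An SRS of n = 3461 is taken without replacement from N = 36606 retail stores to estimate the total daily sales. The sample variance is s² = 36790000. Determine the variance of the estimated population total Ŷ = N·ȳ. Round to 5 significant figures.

1.2897 × 10^13

Var(Ŷ) = N²·Var(ȳ) = N²·(1 − n/N)·s²/n.
f = 3461/36606 = 0.09454734; Var(ȳ) = 0.90545266·36790000/3461 = 9624.8493.
Var(Ŷ) = 36606² · 9624.8493 = 1.2897291 × 10^13.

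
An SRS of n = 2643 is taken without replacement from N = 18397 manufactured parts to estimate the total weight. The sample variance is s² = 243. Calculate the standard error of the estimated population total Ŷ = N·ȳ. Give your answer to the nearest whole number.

Var(Ŷ) = N²·Var(ȳ) = N²·(1 − n/N)·s²/n.
f = 2643/18397 = 0.14366473; Var(ȳ) = 0.85633527·243/2643 = 0.078732301.
Var(Ŷ) = 18397² · 0.078732301 = 2.6646916 × 10^7.
SE(Ŷ) = √(2.6646916 × 10^7) = 5162.

5162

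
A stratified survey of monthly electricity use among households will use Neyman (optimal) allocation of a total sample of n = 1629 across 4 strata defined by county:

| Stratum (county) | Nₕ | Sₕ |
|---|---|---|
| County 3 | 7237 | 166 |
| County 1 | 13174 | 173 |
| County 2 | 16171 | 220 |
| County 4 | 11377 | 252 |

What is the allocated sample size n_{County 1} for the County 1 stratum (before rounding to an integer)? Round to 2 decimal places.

374.82

Neyman allocation: nₕ = n·NₕSₕ / Σⱼ NⱼSⱼ.
Σ NⱼSⱼ = 7237·166 + 13174·173 + 16171·220 + 11377·252 = 9.905068 × 10^6.
n_{County 1} = 1629·13174·173 / (9.905068 × 10^6) = 374.82.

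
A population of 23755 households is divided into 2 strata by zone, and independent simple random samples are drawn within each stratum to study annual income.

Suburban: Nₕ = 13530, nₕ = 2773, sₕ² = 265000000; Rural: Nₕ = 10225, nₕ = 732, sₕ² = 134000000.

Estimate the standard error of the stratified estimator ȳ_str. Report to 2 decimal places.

236.93

Var(ȳ_str) = Σₕ Wₕ²(1 − fₕ)sₕ²/nₕ with Wₕ = Nₕ/N, N = 23755.
Suburban: Wₕ = 0.56956430; term = 0.56956430²·(1 − 0.20495196)·265000000/2773 = 24647.615.
Rural: Wₕ = 0.43043570; term = 0.43043570²·(1 − 0.07158924)·134000000/732 = 31488.389.
Sum = 56136.004.
SE = √(56136.004) = 236.93.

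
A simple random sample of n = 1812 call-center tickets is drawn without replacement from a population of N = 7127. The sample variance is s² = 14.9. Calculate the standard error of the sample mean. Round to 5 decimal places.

Under SRS without replacement, Var(ȳ) = (1 − f)·s²/n with f = n/N = 1812/7127 = 0.25424442.
Var(ȳ) = (1 − 0.25424442)·14.9/1812 = 0.74575558·0.0082229581 = 0.0061323168.
SE(ȳ) = √(0.0061323168) = 0.07831.

0.07831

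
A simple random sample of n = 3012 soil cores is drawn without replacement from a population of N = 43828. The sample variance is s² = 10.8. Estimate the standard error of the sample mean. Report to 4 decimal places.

Under SRS without replacement, Var(ȳ) = (1 − f)·s²/n with f = n/N = 3012/43828 = 0.06872319.
Var(ȳ) = (1 − 0.06872319)·10.8/3012 = 0.93127681·0.0035856574 = 0.0033392396.
SE(ȳ) = √(0.0033392396) = 0.0578.

0.0578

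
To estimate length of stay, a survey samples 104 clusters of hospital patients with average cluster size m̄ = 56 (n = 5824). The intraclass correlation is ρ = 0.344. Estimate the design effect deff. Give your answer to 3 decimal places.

deff = 1 + (56 − 1)·0.344 = 1 + 18.92 = 19.92.

19.920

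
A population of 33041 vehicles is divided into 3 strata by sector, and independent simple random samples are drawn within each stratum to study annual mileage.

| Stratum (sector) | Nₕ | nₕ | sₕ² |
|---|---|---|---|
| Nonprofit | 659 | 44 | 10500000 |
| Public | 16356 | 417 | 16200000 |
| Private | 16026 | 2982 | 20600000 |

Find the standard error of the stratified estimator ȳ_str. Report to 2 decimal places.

Var(ȳ_str) = Σₕ Wₕ²(1 − fₕ)sₕ²/nₕ with Wₕ = Nₕ/N, N = 33041.
Nonprofit: Wₕ = 0.01994492; term = 0.01994492²·(1 − 0.06676783)·10500000/44 = 88.591241.
Public: Wₕ = 0.49502134; term = 0.49502134²·(1 − 0.02549523)·16200000/417 = 9277.0686.
Private: Wₕ = 0.48503375; term = 0.48503375²·(1 − 0.18607263)·20600000/2982 = 1322.7846.
Sum = 10688.444.
SE = √(10688.444) = 103.38.

103.38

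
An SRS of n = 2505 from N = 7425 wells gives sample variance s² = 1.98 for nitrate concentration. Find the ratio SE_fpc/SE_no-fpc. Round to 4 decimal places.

f = n/N = 2505/7425 = 0.33737374.
SE_no-fpc = √(s²/n) = 0.028114394; SE_fpc = √((1−f)s²/n) = 0.022885639.
Ratio = √(1−f) = 0.81401859.

0.8140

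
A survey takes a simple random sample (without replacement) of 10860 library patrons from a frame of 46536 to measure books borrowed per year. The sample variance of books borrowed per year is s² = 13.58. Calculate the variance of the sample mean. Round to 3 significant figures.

9.59 × 10^-4

Under SRS without replacement, Var(ȳ) = (1 − f)·s²/n with f = n/N = 10860/46536 = 0.23336772.
Var(ȳ) = (1 − 0.23336772)·13.58/10860 = 0.76663228·0.0012504604 = 9.5864332 × 10^-4.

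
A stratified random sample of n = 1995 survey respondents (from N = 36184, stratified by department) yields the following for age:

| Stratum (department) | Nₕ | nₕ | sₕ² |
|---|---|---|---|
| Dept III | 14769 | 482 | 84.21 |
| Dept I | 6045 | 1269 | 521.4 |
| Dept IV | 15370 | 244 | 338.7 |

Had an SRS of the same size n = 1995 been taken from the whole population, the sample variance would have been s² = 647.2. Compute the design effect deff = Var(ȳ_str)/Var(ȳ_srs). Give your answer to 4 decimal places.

Var(ȳ_str) = Σ Wₕ²(1−fₕ)sₕ²/nₕ with Wₕ = Nₕ/36184:
  Dept III: (14769/36184)²·(1−482/14769)·84.21/482 = 0.028156302
  Dept I: (6045/36184)²·(1−1269/6045)·521.4/1269 = 0.0090601811
  Dept IV: (15370/36184)²·(1−244/15370)·338.7/244 = 0.24648482
  → Var(ȳ_str) = 0.2837013.
Var(ȳ_srs) = (1 − 1995/36184)·647.2/1995 = 0.30652467.
deff = 0.2837013 / 0.30652467 = 0.9255.

0.9255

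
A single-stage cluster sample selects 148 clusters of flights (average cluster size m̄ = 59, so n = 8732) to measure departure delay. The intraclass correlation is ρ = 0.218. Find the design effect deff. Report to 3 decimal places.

deff = 1 + (59 − 1)·0.218 = 1 + 12.644 = 13.644.

13.644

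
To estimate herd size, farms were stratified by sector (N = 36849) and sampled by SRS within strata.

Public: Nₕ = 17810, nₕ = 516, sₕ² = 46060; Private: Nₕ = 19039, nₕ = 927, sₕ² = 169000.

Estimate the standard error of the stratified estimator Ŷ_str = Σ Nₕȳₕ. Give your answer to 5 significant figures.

Var(Ŷ_str) = Σₕ Nₕ²(1 − fₕ)sₕ²/nₕ.
Public: 17810²·(1 − 516/17810)·46060/516 = 2.7493726 × 10^10.
Private: 19039²·(1 − 927/19039)·169000/927 = 6.2866244 × 10^10.
Sum = 9.035997 × 10^10.
SE = √(9.035997 × 10^10) = 300600.

300600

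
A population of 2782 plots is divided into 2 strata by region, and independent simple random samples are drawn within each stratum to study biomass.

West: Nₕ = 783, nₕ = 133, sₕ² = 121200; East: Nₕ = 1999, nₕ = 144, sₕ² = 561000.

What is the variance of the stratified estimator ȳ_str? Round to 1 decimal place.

Var(ȳ_str) = Σₕ Wₕ²(1 − fₕ)sₕ²/nₕ with Wₕ = Nₕ/N, N = 2782.
West: Wₕ = 0.28145219; term = 0.28145219²·(1 − 0.16985951)·121200/133 = 59.925525.
East: Wₕ = 0.71854781; term = 0.71854781²·(1 − 0.07203602)·561000/144 = 1866.5637.
Sum = 1926.4892.

1926.5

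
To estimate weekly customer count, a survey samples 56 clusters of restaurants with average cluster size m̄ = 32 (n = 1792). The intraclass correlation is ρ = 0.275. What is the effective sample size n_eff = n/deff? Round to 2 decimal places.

deff = 1 + (32 − 1)·0.275 = 1 + 8.525 = 9.525.
n_eff = 1792 / 9.525 = 188.14.

188.14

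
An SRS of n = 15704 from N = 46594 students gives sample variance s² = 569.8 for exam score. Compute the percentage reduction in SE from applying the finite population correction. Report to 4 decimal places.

18.5776

f = n/N = 15704/46594 = 0.33703910.
SE_no-fpc = √(s²/n) = 0.19048294; SE_fpc = √((1−f)s²/n) = 0.1550958.
Ratio = √(1−f) = 0.81422411. Reduction = 100·(1 − 0.81422411) = 18.5776%.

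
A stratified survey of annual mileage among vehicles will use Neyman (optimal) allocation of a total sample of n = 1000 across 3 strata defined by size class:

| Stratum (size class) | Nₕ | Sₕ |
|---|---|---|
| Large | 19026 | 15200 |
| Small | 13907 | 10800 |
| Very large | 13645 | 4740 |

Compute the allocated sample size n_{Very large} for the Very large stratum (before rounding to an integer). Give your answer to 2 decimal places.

Neyman allocation: nₕ = n·NₕSₕ / Σⱼ NⱼSⱼ.
Σ NⱼSⱼ = 19026·15200 + 13907·10800 + 13645·4740 = 5.040681 × 10^8.
n_{Very large} = 1000·13645·4740 / (5.040681 × 10^8) = 128.31.

128.31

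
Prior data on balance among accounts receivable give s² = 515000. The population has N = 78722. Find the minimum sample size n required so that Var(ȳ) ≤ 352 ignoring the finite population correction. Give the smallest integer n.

1464

Without fpc, n₀ = s²/D = 515000/352 = 1463.0682.
Rounding up, n = 1464.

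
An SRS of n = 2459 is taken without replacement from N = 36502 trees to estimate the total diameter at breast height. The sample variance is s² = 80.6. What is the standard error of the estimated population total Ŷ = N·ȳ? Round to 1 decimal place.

Var(Ŷ) = N²·Var(ȳ) = N²·(1 − n/N)·s²/n.
f = 2459/36502 = 0.06736617; Var(ȳ) = 0.93263383·80.6/2459 = 0.030569454.
Var(Ŷ) = 36502² · 0.030569454 = 4.0730618 × 10^7.
SE(Ŷ) = √(4.0730618 × 10^7) = 6382.1.

6382.1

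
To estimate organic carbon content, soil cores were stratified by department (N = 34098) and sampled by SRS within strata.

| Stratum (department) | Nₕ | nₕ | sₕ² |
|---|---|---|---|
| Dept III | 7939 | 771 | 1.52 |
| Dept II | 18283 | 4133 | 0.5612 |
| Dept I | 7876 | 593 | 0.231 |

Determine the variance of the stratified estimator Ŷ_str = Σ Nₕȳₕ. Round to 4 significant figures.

Var(Ŷ_str) = Σₕ Nₕ²(1 − fₕ)sₕ²/nₕ.
Dept III: 7939²·(1 − 771/7939)·1.52/771 = 112189.71.
Dept II: 18283²·(1 − 4133/18283)·0.5612/4133 = 35128.221.
Dept I: 7876²·(1 − 593/7876)·0.231/593 = 22344.637.
Sum = 169662.57.

169700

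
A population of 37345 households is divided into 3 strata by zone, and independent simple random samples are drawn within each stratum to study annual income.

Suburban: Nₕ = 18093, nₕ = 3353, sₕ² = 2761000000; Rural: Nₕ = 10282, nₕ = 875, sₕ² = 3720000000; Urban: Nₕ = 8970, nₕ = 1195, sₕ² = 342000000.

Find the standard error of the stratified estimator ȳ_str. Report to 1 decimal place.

Var(ȳ_str) = Σₕ Wₕ²(1 − fₕ)sₕ²/nₕ with Wₕ = Nₕ/N, N = 37345.
Suburban: Wₕ = 0.48448253; term = 0.48448253²·(1 − 0.18532029)·2761000000/3353 = 157462.08.
Rural: Wₕ = 0.27532468; term = 0.27532468²·(1 − 0.08510018)·3720000000/875 = 294848.35.
Urban: Wₕ = 0.24019280; term = 0.24019280²·(1 − 0.13322185)·342000000/1195 = 14311.532.
Sum = 466621.96.
SE = √(466621.96) = 683.1.

683.1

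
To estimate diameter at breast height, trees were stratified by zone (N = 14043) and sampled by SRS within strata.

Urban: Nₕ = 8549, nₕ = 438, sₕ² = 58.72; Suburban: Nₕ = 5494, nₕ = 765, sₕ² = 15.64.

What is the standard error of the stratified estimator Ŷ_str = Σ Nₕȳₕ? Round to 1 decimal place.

Var(Ŷ_str) = Σₕ Nₕ²(1 − fₕ)sₕ²/nₕ.
Urban: 8549²·(1 − 438/8549)·58.72/438 = 9.2961186 × 10^6.
Suburban: 5494²·(1 − 765/5494)·15.64/765 = 531169.69.
Sum = 9.8272883 × 10^6.
SE = √(9.8272883 × 10^6) = 3134.9.

3134.9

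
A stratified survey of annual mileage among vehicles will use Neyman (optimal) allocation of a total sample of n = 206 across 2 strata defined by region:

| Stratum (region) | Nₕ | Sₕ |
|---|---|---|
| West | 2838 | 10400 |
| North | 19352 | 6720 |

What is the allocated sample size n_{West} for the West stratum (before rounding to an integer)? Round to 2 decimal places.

Neyman allocation: nₕ = n·NₕSₕ / Σⱼ NⱼSⱼ.
Σ NⱼSⱼ = 2838·10400 + 19352·6720 = 1.5956064 × 10^8.
n_{West} = 206·2838·10400 / (1.5956064 × 10^8) = 38.11.

38.11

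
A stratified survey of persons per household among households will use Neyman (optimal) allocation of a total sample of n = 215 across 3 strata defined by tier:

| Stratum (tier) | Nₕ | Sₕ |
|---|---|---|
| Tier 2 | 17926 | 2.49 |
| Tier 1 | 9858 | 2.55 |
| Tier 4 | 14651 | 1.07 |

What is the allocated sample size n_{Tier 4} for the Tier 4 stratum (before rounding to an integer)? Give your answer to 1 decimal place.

39.4

Neyman allocation: nₕ = n·NₕSₕ / Σⱼ NⱼSⱼ.
Σ NⱼSⱼ = 17926·2.49 + 9858·2.55 + 14651·1.07 = 85450.21.
n_{Tier 4} = 215·14651·1.07 / 85450.21 = 39.4.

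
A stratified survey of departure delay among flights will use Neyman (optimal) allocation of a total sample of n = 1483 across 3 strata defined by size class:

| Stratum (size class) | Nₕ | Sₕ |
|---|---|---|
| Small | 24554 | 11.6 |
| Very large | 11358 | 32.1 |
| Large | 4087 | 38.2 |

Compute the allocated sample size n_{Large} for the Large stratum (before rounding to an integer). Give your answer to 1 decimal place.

Neyman allocation: nₕ = n·NₕSₕ / Σⱼ NⱼSⱼ.
Σ NⱼSⱼ = 24554·11.6 + 11358·32.1 + 4087·38.2 = 805541.6.
n_{Large} = 1483·4087·38.2 / 805541.6 = 287.4.

287.4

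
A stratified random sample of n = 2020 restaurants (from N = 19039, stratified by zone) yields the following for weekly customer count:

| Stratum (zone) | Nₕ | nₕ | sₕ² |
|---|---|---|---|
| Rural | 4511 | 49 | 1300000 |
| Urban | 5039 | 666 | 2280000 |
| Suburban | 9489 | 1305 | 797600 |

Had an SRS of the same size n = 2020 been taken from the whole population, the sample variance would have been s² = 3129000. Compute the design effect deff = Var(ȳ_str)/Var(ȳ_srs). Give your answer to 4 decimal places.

1.3088

Var(ȳ_str) = Σ Wₕ²(1−fₕ)sₕ²/nₕ with Wₕ = Nₕ/19039:
  Rural: (4511/19039)²·(1−49/4511)·1300000/49 = 1473.1989
  Urban: (5039/19039)²·(1−666/5039)·2280000/666 = 208.11155
  Suburban: (9489/19039)²·(1−1305/9489)·797600/1305 = 130.94003
  → Var(ȳ_str) = 1812.2505.
Var(ȳ_srs) = (1 − 2020/19039)·3129000/2020 = 1384.663.
deff = 1812.2505 / 1384.663 = 1.3088.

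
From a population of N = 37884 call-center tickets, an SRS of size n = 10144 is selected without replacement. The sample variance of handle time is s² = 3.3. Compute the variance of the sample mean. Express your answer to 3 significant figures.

2.38 × 10^-4

Under SRS without replacement, Var(ȳ) = (1 − f)·s²/n with f = n/N = 10144/37884 = 0.26776476.
Var(ȳ) = (1 − 0.26776476)·3.3/10144 = 0.73223524·3.2531546 × 10^-4 = 2.3820744 × 10^-4.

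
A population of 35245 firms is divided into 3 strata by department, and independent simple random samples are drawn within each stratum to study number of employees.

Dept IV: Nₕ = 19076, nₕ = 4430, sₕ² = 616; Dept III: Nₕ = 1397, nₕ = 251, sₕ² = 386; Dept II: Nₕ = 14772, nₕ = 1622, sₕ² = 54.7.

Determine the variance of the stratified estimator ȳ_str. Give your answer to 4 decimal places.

Var(ȳ_str) = Σₕ Wₕ²(1 − fₕ)sₕ²/nₕ with Wₕ = Nₕ/N, N = 35245.
Dept IV: Wₕ = 0.54123989; term = 0.54123989²·(1 − 0.23222898)·616/4430 = 0.031274351.
Dept III: Wₕ = 0.03963683; term = 0.03963683²·(1 − 0.17967072)·386/251 = 0.0019819814.
Dept II: Wₕ = 0.41912328; term = 0.41912328²·(1 − 0.10980233)·54.7/1622 = 0.0052735917.
Sum = 0.038529924.

0.0385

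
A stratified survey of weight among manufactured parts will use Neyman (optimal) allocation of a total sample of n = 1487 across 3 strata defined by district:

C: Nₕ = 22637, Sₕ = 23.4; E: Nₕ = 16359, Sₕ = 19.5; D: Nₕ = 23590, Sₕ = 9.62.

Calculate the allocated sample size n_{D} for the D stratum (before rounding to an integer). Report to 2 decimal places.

313.72

Neyman allocation: nₕ = n·NₕSₕ / Σⱼ NⱼSⱼ.
Σ NⱼSⱼ = 22637·23.4 + 16359·19.5 + 23590·9.62 = 1.0756421 × 10^6.
n_{D} = 1487·23590·9.62 / (1.0756421 × 10^6) = 313.72.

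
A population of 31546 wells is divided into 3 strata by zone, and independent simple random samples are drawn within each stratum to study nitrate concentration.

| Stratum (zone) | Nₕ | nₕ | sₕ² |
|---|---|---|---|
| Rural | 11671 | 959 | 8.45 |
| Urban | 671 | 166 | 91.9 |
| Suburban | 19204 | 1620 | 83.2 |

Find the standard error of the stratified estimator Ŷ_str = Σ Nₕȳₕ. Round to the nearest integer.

Var(Ŷ_str) = Σₕ Nₕ²(1 − fₕ)sₕ²/nₕ.
Rural: 11671²·(1 − 959/11671)·8.45/959 = 1.1015818 × 10^6.
Urban: 671²·(1 − 166/671)·91.9/166 = 187595.03.
Suburban: 19204²·(1 − 1620/19204)·83.2/1620 = 1.7342739 × 10^7.
Sum = 1.8631916 × 10^7.
SE = √(1.8631916 × 10^7) = 4316.

4316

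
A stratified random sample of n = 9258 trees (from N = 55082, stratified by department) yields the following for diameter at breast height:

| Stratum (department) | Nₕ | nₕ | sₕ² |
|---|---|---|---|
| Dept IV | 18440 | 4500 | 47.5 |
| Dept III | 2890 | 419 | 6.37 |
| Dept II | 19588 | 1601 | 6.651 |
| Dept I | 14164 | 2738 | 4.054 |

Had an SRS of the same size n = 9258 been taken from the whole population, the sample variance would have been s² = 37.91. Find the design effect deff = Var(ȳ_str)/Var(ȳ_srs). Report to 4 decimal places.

Var(ȳ_str) = Σ Wₕ²(1−fₕ)sₕ²/nₕ with Wₕ = Nₕ/55082:
  Dept IV: (18440/55082)²·(1−4500/18440)·47.5/4500 = 8.9430444 × 10^-4
  Dept III: (2890/55082)²·(1−419/2890)·6.37/419 = 3.5782987 × 10^-5
  Dept II: (19588/55082)²·(1−1601/19588)·6.651/1601 = 4.8241971 × 10^-4
  Dept I: (14164/55082)²·(1−2738/14164)·4.054/2738 = 7.8978892 × 10^-5
  → Var(ȳ_str) = 0.001491486.
Var(ȳ_srs) = (1 − 9258/55082)·37.91/9258 = 0.0034065903.
deff = 0.001491486 / 0.0034065903 = 0.4378.

0.4378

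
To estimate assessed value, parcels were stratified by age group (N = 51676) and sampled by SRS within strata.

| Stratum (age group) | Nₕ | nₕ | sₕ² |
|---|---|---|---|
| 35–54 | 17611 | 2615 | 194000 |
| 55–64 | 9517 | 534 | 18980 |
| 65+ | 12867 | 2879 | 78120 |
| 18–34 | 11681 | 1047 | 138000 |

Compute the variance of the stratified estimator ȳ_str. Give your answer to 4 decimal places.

Var(ȳ_str) = Σₕ Wₕ²(1 − fₕ)sₕ²/nₕ with Wₕ = Nₕ/N, N = 51676.
35–54: Wₕ = 0.34079650; term = 0.34079650²·(1 − 0.14848674)·194000/2615 = 7.3368849.
55–64: Wₕ = 0.18416673; term = 0.18416673²·(1 − 0.05611012)·18980/534 = 1.1378857.
65+: Wₕ = 0.24899373; term = 0.24899373²·(1 − 0.22375068)·78120/2879 = 1.305866.
18–34: Wₕ = 0.22604304; term = 0.22604304²·(1 − 0.08963274)·138000/1047 = 6.1309999.
Sum = 15.911637.

15.9116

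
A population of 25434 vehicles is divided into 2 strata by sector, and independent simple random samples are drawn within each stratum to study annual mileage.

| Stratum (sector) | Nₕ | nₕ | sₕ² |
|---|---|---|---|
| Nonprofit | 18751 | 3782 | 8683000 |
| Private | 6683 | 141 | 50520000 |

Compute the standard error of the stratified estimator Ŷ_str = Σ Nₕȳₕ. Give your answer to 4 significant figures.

4.038 × 10^6

Var(Ŷ_str) = Σₕ Nₕ²(1 − fₕ)sₕ²/nₕ.
Nonprofit: 18751²·(1 − 3782/18751)·8683000/3782 = 6.4441479 × 10^11.
Private: 6683²·(1 − 141/6683)·50520000/141 = 1.566485 × 10^13.
Sum = 1.6309265 × 10^13.
SE = √(1.6309265 × 10^13) = 4.038 × 10^6.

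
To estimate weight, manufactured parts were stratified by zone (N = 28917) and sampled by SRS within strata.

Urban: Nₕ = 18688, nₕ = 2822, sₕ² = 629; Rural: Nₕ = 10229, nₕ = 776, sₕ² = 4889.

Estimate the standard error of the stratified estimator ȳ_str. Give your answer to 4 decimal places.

Var(ȳ_str) = Σₕ Wₕ²(1 − fₕ)sₕ²/nₕ with Wₕ = Nₕ/N, N = 28917.
Urban: Wₕ = 0.64626344; term = 0.64626344²·(1 − 0.15100599)·629/2822 = 0.079034633.
Rural: Wₕ = 0.35373656; term = 0.35373656²·(1 − 0.07586274)·4889/776 = 0.72854215.
Sum = 0.80757678.
SE = √(0.80757678) = 0.8987.

0.8987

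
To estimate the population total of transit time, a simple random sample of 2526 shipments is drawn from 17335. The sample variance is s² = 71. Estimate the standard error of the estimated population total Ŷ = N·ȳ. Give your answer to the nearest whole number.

Var(Ŷ) = N²·Var(ȳ) = N²·(1 − n/N)·s²/n.
f = 2526/17335 = 0.14571676; Var(ȳ) = 0.85428324·71/2526 = 0.02401192.
Var(Ŷ) = 17335² · 0.02401192 = 7.2156354 × 10^6.
SE(Ŷ) = √(7.2156354 × 10^6) = 2686.

2686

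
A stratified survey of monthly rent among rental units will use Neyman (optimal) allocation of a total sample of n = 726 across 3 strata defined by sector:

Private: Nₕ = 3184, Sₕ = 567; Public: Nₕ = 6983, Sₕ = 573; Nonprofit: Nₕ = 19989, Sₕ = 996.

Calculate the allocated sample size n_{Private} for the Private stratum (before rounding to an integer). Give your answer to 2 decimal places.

50.97

Neyman allocation: nₕ = n·NₕSₕ / Σⱼ NⱼSⱼ.
Σ NⱼSⱼ = 3184·567 + 6983·573 + 19989·996 = 2.5715631 × 10^7.
n_{Private} = 726·3184·567 / (2.5715631 × 10^7) = 50.97.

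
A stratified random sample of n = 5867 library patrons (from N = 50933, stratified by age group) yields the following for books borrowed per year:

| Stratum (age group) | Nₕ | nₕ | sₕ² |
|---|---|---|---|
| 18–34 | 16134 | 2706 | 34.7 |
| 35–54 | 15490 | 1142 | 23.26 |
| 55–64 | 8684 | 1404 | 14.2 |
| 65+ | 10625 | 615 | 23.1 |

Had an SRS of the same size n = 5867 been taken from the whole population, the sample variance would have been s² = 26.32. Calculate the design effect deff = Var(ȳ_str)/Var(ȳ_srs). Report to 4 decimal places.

Var(ȳ_str) = Σ Wₕ²(1−fₕ)sₕ²/nₕ with Wₕ = Nₕ/50933:
  18–34: (16134/50933)²·(1−2706/16134)·34.7/2706 = 0.0010709188
  35–54: (15490/50933)²·(1−1142/15490)·23.26/1142 = 0.0017449696
  55–64: (8684/50933)²·(1−1404/8684)·14.2/1404 = 2.4647559 × 10^-4
  65+: (10625/50933)²·(1−615/10625)·23.1/615 = 0.0015399314
  → Var(ȳ_str) = 0.0046022954.
Var(ȳ_srs) = (1 − 5867/50933)·26.32/5867 = 0.0039693514.
deff = 0.0046022954 / 0.0039693514 = 1.1595.

1.1595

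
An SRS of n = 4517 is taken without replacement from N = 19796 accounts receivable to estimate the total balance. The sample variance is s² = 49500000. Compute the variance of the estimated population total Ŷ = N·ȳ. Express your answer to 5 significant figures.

3.3146 × 10^12

Var(Ŷ) = N²·Var(ȳ) = N²·(1 − n/N)·s²/n.
f = 4517/19796 = 0.22817741; Var(ȳ) = 0.77182259·49500000/4517 = 8458.0957.
Var(Ŷ) = 19796² · 8458.0957 = 3.3145722 × 10^12.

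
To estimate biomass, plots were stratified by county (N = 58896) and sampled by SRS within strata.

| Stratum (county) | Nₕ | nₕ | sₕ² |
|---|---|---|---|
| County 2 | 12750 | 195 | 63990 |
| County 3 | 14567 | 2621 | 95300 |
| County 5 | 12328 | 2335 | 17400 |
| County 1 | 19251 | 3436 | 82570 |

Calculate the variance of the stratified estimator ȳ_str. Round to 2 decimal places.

19.34

Var(ȳ_str) = Σₕ Wₕ²(1 − fₕ)sₕ²/nₕ with Wₕ = Nₕ/N, N = 58896.
County 2: Wₕ = 0.21648329; term = 0.21648329²·(1 − 0.01529412)·63990/195 = 15.143728.
County 3: Wₕ = 0.24733428; term = 0.24733428²·(1 − 0.17992723)·95300/2621 = 1.8240927.
County 5: Wₕ = 0.20931812; term = 0.20931812²·(1 − 0.18940623)·17400/2335 = 0.2646545.
County 1: Wₕ = 0.32686430; term = 0.32686430²·(1 − 0.17848423)·82570/3436 = 2.109211.
Sum = 19.341686.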